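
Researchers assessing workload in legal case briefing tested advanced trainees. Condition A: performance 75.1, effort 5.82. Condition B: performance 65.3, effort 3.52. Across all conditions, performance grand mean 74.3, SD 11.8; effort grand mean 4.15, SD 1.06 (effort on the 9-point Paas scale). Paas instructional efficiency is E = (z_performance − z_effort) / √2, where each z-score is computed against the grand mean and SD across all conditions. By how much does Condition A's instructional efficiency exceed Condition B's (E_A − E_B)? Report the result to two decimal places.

Condition A: z_P = (75.1 − 74.3)/11.8 = 0.0678; z_E = (5.82 − 4.15)/1.06 = 1.5755; E_A = (0.0678 − 1.5755)/√2 = -1.0661.
Condition B: z_P = (65.3 − 74.3)/11.8 = -0.7627; z_E = (3.52 − 4.15)/1.06 = -0.5943; E_B = (-0.7627 − (-0.5943))/√2 = -0.1191.
E_A − E_B = -1.0661 − (-0.1191) = -0.9470 ≈ -0.95.

-0.95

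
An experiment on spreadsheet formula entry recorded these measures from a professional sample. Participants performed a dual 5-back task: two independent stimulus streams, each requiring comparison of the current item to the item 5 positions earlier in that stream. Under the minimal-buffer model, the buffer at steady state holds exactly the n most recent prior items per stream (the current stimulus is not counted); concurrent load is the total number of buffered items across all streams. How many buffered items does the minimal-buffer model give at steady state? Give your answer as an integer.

10

Each stream's buffer holds its 5 most recent prior items.
Two independent streams: 2 × 5 = 10 buffered items at steady state.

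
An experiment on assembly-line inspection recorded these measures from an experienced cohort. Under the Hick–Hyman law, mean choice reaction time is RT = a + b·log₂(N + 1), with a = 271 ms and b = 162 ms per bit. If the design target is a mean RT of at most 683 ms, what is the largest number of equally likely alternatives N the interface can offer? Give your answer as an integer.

4

Set 271 + 162·log₂(N + 1) ≤ 683.
log₂(N + 1) ≤ (683 − 271) / 162 = 2.5432.
N + 1 ≤ 2^2.5432 = 5.8288.
N ≤ 4.8288, so the largest integer N is 4.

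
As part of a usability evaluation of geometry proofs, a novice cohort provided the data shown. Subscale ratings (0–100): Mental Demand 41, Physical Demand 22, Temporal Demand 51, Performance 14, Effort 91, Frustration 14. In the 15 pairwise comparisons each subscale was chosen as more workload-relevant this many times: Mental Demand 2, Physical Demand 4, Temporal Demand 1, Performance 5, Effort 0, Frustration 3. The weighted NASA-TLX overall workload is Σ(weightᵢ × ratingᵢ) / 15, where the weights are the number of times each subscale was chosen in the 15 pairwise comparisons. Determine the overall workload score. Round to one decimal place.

The tallies are the weights (they sum to 15).
Weighted sum = 2·41 + 4·22 + 1·51 + 5·14 + 0·91 + 3·14
            = 82 + 88 + 51 + 70 + 0 + 42 = 333.
Overall workload = 333 / 15 = 22.2000 ≈ 22.2.

22.2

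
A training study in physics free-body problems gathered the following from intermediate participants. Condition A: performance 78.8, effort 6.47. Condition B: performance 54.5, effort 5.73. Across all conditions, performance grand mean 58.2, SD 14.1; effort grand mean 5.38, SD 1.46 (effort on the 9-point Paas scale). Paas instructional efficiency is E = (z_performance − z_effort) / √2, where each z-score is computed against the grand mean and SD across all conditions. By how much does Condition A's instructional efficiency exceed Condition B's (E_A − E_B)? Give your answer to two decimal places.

Condition A: z_P = (78.8 − 58.2)/14.1 = 1.4610; z_E = (6.47 − 5.38)/1.46 = 0.7466; E_A = (1.4610 − 0.7466)/√2 = 0.5052.
Condition B: z_P = (54.5 − 58.2)/14.1 = -0.2624; z_E = (5.73 − 5.38)/1.46 = 0.2397; E_B = (-0.2624 − 0.2397)/√2 = -0.3550.
E_A − E_B = 0.5052 − (-0.3550) = 0.8602 ≈ 0.86.

0.86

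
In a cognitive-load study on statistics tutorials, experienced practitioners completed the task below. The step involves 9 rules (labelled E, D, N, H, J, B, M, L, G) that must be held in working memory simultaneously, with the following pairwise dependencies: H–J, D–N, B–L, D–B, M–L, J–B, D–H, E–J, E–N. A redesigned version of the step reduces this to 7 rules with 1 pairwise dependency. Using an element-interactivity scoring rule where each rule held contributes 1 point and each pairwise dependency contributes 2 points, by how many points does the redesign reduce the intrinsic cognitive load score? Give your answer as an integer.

Original: 9 × 1 + 9 × 2 = 9 + 18 = 27.
Redesigned: 7 × 1 + 1 × 2 = 7 + 2 = 9.
Reduction = 27 − 9 = 18.

18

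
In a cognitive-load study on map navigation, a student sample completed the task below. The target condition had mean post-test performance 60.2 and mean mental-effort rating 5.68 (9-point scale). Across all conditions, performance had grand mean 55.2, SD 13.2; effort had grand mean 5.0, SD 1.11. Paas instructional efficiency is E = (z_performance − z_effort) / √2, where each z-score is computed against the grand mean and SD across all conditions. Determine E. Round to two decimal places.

-0.17

z_performance = (60.2 − 55.2) / 13.2 = 5.0000 / 13.2 = 0.3788.
z_effort = (5.68 − 5.0) / 1.11 = 0.6800 / 1.11 = 0.6126.
z_P − z_E = 0.3788 − 0.6126 = -0.2338.
E = -0.2338 / √2 = -0.2338 / 1.41421 = -0.1653 ≈ -0.17.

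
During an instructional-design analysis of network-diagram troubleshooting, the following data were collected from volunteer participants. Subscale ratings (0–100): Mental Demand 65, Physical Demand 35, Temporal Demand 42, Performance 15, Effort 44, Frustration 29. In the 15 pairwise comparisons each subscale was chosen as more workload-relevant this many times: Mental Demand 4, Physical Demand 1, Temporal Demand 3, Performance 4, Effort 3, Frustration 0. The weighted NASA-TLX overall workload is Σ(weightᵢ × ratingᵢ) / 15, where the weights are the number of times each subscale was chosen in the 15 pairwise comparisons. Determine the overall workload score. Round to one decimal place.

The tallies are the weights (they sum to 15).
Weighted sum = 4·65 + 1·35 + 3·42 + 4·15 + 3·44 + 0·29
            = 260 + 35 + 126 + 60 + 132 + 0 = 613.
Overall workload = 613 / 15 = 40.8667 ≈ 40.9.

40.9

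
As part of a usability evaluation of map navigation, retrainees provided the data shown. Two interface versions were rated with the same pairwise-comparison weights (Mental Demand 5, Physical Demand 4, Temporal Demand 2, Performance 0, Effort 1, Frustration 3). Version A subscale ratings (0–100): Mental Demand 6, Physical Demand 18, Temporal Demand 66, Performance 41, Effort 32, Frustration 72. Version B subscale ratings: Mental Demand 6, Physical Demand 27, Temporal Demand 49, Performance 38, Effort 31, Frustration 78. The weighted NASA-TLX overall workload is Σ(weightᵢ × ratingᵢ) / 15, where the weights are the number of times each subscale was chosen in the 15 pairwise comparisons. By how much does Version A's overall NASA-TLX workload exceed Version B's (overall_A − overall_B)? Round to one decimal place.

-1.3

Version A weighted sum = 5·6 + 4·18 + 2·66 + 0·41 + 1·32 + 3·72 = 30 + 72 + 132 + 0 + 32 + 216 = 482; overall_A = 482/15 = 32.1333.
Version B weighted sum = 5·6 + 4·27 + 2·49 + 0·38 + 1·31 + 3·78 = 30 + 108 + 98 + 0 + 31 + 234 = 501; overall_B = 501/15 = 33.4000.
Difference = 32.1333 − 33.4000 = -1.2667 ≈ -1.3.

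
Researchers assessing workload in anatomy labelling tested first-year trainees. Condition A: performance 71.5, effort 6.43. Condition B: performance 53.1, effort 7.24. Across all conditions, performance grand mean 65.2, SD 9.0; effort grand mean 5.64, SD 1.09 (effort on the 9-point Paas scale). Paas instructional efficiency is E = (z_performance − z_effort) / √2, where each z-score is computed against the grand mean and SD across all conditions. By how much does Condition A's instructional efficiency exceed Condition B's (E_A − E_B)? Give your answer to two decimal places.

1.97

Condition A: z_P = (71.5 − 65.2)/9.0 = 0.7000; z_E = (6.43 − 5.64)/1.09 = 0.7248; E_A = (0.7000 − 0.7248)/√2 = -0.0175.
Condition B: z_P = (53.1 − 65.2)/9.0 = -1.3444; z_E = (7.24 − 5.64)/1.09 = 1.4679; E_B = (-1.3444 − 1.4679)/√2 = -1.9886.
E_A − E_B = -0.0175 − (-1.9886) = 1.9711 ≈ 1.97.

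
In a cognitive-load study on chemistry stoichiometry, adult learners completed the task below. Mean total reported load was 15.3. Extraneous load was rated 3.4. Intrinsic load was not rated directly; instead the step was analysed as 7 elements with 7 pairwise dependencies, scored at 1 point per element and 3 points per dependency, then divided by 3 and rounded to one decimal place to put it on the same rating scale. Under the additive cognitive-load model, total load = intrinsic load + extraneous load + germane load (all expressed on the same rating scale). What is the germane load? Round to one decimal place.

2.6

Intrinsic (element-interactivity): (7 × 1 + 7 × 3) / 3 = 28 / 3 = 9.3333 → 9.3.
germane load = total − intrinsic − extraneous
             = 15.3 − 9.3 − 3.4 = 2.6.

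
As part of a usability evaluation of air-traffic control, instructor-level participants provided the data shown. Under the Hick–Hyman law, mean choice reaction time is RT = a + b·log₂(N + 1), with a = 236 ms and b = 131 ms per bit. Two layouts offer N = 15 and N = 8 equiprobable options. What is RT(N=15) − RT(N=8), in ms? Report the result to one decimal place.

RT(15) = 236 + 131·log₂(16) = 236 + 131·4.0000 = 760.0000 ms.
RT(8) = 236 + 131·log₂(9) = 236 + 131·3.1699 = 651.2569 ms.
Difference = 760.0000 − 651.2569 = 108.7431 ≈ 108.7 ms.

108.7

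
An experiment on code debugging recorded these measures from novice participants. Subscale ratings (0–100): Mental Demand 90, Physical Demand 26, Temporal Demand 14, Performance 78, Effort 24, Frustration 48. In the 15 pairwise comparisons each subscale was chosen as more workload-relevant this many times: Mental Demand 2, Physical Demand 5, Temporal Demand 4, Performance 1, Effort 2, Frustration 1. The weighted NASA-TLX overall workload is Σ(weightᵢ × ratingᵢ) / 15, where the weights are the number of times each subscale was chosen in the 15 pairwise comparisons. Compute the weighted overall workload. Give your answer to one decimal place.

36.0

The tallies are the weights (they sum to 15).
Weighted sum = 2·90 + 5·26 + 4·14 + 1·78 + 2·24 + 1·48
            = 180 + 130 + 56 + 78 + 48 + 48 = 540.
Overall workload = 540 / 15 = 36.0000 ≈ 36.0.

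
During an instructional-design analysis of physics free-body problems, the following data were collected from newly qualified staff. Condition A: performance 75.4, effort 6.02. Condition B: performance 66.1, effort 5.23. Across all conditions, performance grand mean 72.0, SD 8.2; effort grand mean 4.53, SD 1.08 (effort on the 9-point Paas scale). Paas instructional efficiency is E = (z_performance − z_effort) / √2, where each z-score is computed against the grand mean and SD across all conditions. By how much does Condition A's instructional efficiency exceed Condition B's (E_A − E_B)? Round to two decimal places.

0.28

Condition A: z_P = (75.4 − 72.0)/8.2 = 0.4146; z_E = (6.02 − 4.53)/1.08 = 1.3796; E_A = (0.4146 − 1.3796)/√2 = -0.6824.
Condition B: z_P = (66.1 − 72.0)/8.2 = -0.7195; z_E = (5.23 − 4.53)/1.08 = 0.6481; E_B = (-0.7195 − 0.6481)/√2 = -0.9670.
E_A − E_B = -0.6824 − (-0.9670) = 0.2846 ≈ 0.28.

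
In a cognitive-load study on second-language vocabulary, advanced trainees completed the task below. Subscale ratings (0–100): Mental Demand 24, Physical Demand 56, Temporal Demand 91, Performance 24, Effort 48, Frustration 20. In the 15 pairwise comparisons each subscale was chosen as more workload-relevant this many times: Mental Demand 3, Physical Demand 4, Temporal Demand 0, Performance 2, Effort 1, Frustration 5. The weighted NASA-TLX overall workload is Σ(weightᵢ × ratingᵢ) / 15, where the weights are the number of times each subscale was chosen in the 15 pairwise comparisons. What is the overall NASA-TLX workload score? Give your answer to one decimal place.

The tallies are the weights (they sum to 15).
Weighted sum = 3·24 + 4·56 + 0·91 + 2·24 + 1·48 + 5·20
            = 72 + 224 + 0 + 48 + 48 + 100 = 492.
Overall workload = 492 / 15 = 32.8000 ≈ 32.8.

32.8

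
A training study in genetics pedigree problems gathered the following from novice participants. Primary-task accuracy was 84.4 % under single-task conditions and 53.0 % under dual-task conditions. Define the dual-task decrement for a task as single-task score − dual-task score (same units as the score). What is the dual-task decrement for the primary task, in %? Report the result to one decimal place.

31.4

Decrement = 84.4 − 53.0 = 31.4000 % ≈ 31.4 %.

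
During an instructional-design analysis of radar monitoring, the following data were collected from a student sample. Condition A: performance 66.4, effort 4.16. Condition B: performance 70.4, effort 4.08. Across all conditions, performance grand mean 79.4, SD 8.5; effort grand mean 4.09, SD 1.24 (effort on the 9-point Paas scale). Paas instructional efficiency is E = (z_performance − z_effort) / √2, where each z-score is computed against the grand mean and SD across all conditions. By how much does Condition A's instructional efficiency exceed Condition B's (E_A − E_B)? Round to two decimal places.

-0.38

Condition A: z_P = (66.4 − 79.4)/8.5 = -1.5294; z_E = (4.16 − 4.09)/1.24 = 0.0565; E_A = (-1.5294 − 0.0565)/√2 = -1.1214.
Condition B: z_P = (70.4 − 79.4)/8.5 = -1.0588; z_E = (4.08 − 4.09)/1.24 = -0.0081; E_B = (-1.0588 − (-0.0081))/√2 = -0.7430.
E_A − E_B = -1.1214 − (-0.7430) = -0.3784 ≈ -0.38.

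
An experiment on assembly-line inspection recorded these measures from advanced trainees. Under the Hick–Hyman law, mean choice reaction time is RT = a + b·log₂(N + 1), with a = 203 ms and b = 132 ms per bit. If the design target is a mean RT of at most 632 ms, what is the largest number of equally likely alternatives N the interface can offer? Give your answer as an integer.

8

Set 203 + 132·log₂(N + 1) ≤ 632.
log₂(N + 1) ≤ (632 − 203) / 132 = 3.2500.
N + 1 ≤ 2^3.2500 = 9.5137.
N ≤ 8.5137, so the largest integer N is 8.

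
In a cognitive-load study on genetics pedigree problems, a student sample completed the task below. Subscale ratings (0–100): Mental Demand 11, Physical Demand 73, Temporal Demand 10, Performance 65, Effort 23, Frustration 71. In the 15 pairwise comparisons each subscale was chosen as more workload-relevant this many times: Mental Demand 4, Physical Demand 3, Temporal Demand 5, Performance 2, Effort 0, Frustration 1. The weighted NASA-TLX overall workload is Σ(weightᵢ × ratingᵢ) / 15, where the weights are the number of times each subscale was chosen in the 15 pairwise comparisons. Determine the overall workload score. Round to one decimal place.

The tallies are the weights (they sum to 15).
Weighted sum = 4·11 + 3·73 + 5·10 + 2·65 + 0·23 + 1·71
            = 44 + 219 + 50 + 130 + 0 + 71 = 514.
Overall workload = 514 / 15 = 34.2667 ≈ 34.3.

34.3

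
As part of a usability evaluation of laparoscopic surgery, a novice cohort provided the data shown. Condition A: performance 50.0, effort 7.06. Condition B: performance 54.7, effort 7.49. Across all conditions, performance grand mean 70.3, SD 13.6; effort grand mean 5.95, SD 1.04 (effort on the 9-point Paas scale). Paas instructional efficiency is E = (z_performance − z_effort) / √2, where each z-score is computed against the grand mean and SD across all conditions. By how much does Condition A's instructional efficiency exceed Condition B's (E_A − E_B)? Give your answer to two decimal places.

0.05

Condition A: z_P = (50.0 − 70.3)/13.6 = -1.4926; z_E = (7.06 − 5.95)/1.04 = 1.0673; E_A = (-1.4926 − 1.0673)/√2 = -1.8101.
Condition B: z_P = (54.7 − 70.3)/13.6 = -1.1471; z_E = (7.49 − 5.95)/1.04 = 1.4808; E_B = (-1.1471 − 1.4808)/√2 = -1.8582.
E_A − E_B = -1.8101 − (-1.8582) = 0.0481 ≈ 0.05.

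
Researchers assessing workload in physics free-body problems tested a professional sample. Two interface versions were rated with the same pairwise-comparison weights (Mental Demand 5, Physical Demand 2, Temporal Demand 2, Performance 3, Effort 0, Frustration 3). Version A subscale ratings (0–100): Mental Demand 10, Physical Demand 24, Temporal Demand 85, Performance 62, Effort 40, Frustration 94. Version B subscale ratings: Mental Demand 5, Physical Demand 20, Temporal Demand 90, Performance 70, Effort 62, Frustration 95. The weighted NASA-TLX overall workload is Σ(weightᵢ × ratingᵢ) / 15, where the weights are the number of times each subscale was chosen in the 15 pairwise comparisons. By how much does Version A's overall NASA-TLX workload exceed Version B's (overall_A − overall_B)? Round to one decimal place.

Version A weighted sum = 5·10 + 2·24 + 2·85 + 3·62 + 0·40 + 3·94 = 50 + 48 + 170 + 186 + 0 + 282 = 736; overall_A = 736/15 = 49.0667.
Version B weighted sum = 5·5 + 2·20 + 2·90 + 3·70 + 0·62 + 3·95 = 25 + 40 + 180 + 210 + 0 + 285 = 740; overall_B = 740/15 = 49.3333.
Difference = 49.0667 − 49.3333 = -0.2666 ≈ -0.3.

-0.3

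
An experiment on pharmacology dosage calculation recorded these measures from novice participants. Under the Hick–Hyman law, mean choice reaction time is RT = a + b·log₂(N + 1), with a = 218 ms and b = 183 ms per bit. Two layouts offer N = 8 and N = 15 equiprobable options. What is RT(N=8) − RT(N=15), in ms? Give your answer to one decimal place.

-151.9

RT(8) = 218 + 183·log₂(9) = 218 + 183·3.1699 = 798.0917 ms.
RT(15) = 218 + 183·log₂(16) = 218 + 183·4.0000 = 950.0000 ms.
Difference = 798.0917 − 950.0000 = -151.9083 ≈ -151.9 ms.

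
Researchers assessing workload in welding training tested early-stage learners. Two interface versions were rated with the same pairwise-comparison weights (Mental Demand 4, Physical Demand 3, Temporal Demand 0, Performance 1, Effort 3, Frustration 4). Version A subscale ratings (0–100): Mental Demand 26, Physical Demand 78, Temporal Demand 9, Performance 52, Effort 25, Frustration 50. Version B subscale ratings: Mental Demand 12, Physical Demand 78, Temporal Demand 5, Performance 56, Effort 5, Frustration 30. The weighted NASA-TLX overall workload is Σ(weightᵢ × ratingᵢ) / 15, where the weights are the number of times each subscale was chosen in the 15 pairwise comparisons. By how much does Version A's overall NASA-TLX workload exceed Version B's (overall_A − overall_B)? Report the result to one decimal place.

Version A weighted sum = 4·26 + 3·78 + 0·9 + 1·52 + 3·25 + 4·50 = 104 + 234 + 0 + 52 + 75 + 200 = 665; overall_A = 665/15 = 44.3333.
Version B weighted sum = 4·12 + 3·78 + 0·5 + 1·56 + 3·5 + 4·30 = 48 + 234 + 0 + 56 + 15 + 120 = 473; overall_B = 473/15 = 31.5333.
Difference = 44.3333 − 31.5333 = 12.8000 ≈ 12.8.

12.8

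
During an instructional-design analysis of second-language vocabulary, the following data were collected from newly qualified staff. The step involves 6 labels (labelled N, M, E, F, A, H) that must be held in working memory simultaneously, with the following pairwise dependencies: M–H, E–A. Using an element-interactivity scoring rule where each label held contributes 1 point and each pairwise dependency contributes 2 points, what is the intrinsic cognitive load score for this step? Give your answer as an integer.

10

Count of labels held simultaneously: 6.
Count of pairwise dependencies listed: 2.
Element contribution: 6 × 1 = 6.
Interaction contribution: 2 × 2 = 4.
Intrinsic load = 6 + 4 = 10.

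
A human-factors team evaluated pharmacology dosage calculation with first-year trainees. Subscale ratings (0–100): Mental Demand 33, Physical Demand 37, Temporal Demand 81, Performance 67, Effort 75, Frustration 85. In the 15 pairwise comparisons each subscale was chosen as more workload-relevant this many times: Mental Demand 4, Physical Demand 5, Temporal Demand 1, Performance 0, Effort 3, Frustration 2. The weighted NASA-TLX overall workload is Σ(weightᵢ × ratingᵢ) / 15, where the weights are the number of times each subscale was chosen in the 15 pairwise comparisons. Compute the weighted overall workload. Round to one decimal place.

52.9

The tallies are the weights (they sum to 15).
Weighted sum = 4·33 + 5·37 + 1·81 + 0·67 + 3·75 + 2·85
            = 132 + 185 + 81 + 0 + 225 + 170 = 793.
Overall workload = 793 / 15 = 52.8667 ≈ 52.9.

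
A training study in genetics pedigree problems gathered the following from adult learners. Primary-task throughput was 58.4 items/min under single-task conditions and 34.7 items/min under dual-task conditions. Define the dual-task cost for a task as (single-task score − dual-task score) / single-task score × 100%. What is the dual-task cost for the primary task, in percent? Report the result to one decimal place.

40.6

Cost = (58.4 − 34.7) / 58.4 × 100%
     = 23.7000 / 58.4 × 100% = 40.5822%.
≈ 40.6%.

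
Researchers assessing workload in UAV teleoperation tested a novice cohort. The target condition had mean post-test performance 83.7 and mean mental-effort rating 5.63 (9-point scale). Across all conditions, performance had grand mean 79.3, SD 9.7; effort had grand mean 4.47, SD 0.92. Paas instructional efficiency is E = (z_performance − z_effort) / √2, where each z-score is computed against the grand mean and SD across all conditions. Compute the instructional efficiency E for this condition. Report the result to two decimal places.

z_performance = (83.7 − 79.3) / 9.7 = 4.4000 / 9.7 = 0.4536.
z_effort = (5.63 − 4.47) / 0.92 = 1.1600 / 0.92 = 1.2609.
z_P − z_E = 0.4536 − 1.2609 = -0.8073.
E = -0.8073 / √2 = -0.8073 / 1.41421 = -0.5708 ≈ -0.57.

-0.57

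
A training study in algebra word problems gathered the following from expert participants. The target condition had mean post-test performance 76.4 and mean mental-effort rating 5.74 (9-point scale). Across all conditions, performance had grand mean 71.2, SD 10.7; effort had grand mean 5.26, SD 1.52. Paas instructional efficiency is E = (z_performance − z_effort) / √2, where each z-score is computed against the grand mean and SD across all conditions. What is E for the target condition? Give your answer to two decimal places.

0.12

z_performance = (76.4 − 71.2) / 10.7 = 5.2000 / 10.7 = 0.4860.
z_effort = (5.74 − 5.26) / 1.52 = 0.4800 / 1.52 = 0.3158.
z_P − z_E = 0.4860 − 0.3158 = 0.1702.
E = 0.1702 / √2 = 0.1702 / 1.41421 = 0.1203 ≈ 0.12.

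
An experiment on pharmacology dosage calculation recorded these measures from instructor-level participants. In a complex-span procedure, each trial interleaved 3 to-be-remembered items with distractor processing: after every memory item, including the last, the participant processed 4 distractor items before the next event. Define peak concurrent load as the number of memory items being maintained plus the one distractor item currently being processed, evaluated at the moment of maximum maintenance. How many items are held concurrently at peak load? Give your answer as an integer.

4

Maintenance is greatest during the distractor(s) after memory item 3: all 3 memory items are being held.
One distractor item is concurrently being processed.
Peak concurrent load = 3 + 1 = 4 items.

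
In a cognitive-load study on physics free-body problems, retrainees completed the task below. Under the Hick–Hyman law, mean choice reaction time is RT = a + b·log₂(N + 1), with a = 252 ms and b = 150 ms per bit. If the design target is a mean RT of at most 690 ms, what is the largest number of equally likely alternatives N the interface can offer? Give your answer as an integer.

Set 252 + 150·log₂(N + 1) ≤ 690.
log₂(N + 1) ≤ (690 − 252) / 150 = 2.9200.
N + 1 ≤ 2^2.9200 = 7.5685.
N ≤ 6.5685, so the largest integer N is 6.

6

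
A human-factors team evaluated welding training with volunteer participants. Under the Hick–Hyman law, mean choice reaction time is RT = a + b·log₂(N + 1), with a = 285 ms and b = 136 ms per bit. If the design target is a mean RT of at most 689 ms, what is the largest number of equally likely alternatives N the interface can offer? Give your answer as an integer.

Set 285 + 136·log₂(N + 1) ≤ 689.
log₂(N + 1) ≤ (689 − 285) / 136 = 2.9706.
N + 1 ≤ 2^2.9706 = 7.8386.
N ≤ 6.8386, so the largest integer N is 6.

6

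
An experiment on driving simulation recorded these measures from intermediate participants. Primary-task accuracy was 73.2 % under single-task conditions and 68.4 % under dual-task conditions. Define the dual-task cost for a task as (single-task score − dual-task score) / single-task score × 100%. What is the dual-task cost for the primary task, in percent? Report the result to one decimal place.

Cost = (73.2 − 68.4) / 73.2 × 100%
     = 4.8000 / 73.2 × 100% = 6.5574%.
≈ 6.6%.

6.6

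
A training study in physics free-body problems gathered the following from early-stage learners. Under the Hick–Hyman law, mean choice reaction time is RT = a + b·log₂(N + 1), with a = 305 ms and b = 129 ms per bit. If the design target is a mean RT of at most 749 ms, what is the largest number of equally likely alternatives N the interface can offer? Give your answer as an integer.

Set 305 + 129·log₂(N + 1) ≤ 749.
log₂(N + 1) ≤ (749 − 305) / 129 = 3.4419.
N + 1 ≤ 2^3.4419 = 10.8671.
N ≤ 9.8671, so the largest integer N is 9.

9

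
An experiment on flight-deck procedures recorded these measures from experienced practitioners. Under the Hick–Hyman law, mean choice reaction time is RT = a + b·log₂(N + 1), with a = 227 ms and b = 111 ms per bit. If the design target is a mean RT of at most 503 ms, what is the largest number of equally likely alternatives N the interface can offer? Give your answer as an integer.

4

Set 227 + 111·log₂(N + 1) ≤ 503.
log₂(N + 1) ≤ (503 − 227) / 111 = 2.4865.
N + 1 ≤ 2^2.4865 = 5.6042.
N ≤ 4.6042, so the largest integer N is 4.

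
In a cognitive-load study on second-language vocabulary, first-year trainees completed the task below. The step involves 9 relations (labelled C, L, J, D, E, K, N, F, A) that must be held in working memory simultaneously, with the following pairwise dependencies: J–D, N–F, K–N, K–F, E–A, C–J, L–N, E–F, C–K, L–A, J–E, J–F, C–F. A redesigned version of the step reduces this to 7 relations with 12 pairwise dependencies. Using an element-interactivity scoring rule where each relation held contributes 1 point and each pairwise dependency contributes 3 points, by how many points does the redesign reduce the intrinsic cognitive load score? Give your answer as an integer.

5

Original: 9 × 1 + 13 × 3 = 9 + 39 = 48.
Redesigned: 7 × 1 + 12 × 3 = 7 + 36 = 43.
Reduction = 48 − 43 = 5.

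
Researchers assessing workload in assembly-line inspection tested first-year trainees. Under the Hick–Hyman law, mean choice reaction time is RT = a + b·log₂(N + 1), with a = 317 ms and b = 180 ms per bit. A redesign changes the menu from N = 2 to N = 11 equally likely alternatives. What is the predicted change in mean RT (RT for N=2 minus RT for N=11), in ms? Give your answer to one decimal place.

RT(2) = 317 + 180·log₂(3) = 317 + 180·1.5850 = 602.3000 ms.
RT(11) = 317 + 180·log₂(12) = 317 + 180·3.5850 = 962.3000 ms.
Difference = 602.3000 − 962.3000 = -360.0000 ≈ -360.0 ms.

-360.0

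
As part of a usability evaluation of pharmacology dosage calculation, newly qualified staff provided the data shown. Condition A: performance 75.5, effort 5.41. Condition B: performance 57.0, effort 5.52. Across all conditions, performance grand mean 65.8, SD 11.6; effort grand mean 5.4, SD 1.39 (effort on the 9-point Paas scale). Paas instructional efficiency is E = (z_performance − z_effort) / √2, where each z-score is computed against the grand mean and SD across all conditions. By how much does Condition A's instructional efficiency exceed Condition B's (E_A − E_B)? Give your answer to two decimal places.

1.18

Condition A: z_P = (75.5 − 65.8)/11.6 = 0.8362; z_E = (5.41 − 5.4)/1.39 = 0.0072; E_A = (0.8362 − 0.0072)/√2 = 0.5862.
Condition B: z_P = (57.0 − 65.8)/11.6 = -0.7586; z_E = (5.52 − 5.4)/1.39 = 0.0863; E_B = (-0.7586 − 0.0863)/√2 = -0.5974.
E_A − E_B = 0.5862 − (-0.5974) = 1.1836 ≈ 1.18.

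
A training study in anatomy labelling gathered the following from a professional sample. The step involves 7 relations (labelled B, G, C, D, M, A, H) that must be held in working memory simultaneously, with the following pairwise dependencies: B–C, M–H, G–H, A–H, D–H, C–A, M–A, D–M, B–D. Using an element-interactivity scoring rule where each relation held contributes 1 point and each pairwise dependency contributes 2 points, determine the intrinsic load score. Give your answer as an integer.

25

Count of relations held simultaneously: 7.
Count of pairwise dependencies listed: 9.
Element contribution: 7 × 1 = 7.
Interaction contribution: 9 × 2 = 18.
Intrinsic load = 7 + 18 = 25.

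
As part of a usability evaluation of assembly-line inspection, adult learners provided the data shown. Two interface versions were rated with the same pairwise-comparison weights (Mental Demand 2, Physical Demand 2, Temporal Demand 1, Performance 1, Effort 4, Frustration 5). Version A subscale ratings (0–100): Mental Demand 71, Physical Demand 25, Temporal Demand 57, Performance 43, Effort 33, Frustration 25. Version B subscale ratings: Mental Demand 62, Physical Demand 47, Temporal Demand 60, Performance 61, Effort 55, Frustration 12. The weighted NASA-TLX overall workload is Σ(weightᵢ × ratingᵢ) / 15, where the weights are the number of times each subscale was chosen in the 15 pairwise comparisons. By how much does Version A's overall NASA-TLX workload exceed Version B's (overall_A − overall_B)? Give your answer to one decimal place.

Version A weighted sum = 2·71 + 2·25 + 1·57 + 1·43 + 4·33 + 5·25 = 142 + 50 + 57 + 43 + 132 + 125 = 549; overall_A = 549/15 = 36.6000.
Version B weighted sum = 2·62 + 2·47 + 1·60 + 1·61 + 4·55 + 5·12 = 124 + 94 + 60 + 61 + 220 + 60 = 619; overall_B = 619/15 = 41.2667.
Difference = 36.6000 − 41.2667 = -4.6667 ≈ -4.7.

-4.7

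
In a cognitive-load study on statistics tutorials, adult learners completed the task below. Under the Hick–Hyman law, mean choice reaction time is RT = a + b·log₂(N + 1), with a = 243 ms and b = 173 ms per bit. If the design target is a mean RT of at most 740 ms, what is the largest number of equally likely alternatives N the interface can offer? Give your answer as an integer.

6

Set 243 + 173·log₂(N + 1) ≤ 740.
log₂(N + 1) ≤ (740 − 243) / 173 = 2.8728.
N + 1 ≤ 2^2.8728 = 7.3249.
N ≤ 6.3249, so the largest integer N is 6.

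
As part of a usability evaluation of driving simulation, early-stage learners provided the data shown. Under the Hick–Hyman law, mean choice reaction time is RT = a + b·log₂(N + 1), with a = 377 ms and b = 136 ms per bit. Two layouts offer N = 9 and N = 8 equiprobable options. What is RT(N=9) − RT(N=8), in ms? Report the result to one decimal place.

20.7

RT(9) = 377 + 136·log₂(10) = 377 + 136·3.3219 = 828.7784 ms.
RT(8) = 377 + 136·log₂(9) = 377 + 136·3.1699 = 808.1064 ms.
Difference = 828.7784 − 808.1064 = 20.6720 ≈ 20.7 ms.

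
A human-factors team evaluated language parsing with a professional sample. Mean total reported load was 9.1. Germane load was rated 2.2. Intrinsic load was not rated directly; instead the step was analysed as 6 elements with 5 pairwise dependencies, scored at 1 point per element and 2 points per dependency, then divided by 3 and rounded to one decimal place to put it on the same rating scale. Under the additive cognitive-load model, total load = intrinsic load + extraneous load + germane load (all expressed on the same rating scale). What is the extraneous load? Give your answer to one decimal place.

1.6

Intrinsic (element-interactivity): (6 × 1 + 5 × 2) / 3 = 16 / 3 = 5.3333 → 5.3.
extraneous load = total − intrinsic − germane
             = 9.1 − 5.3 − 2.2 = 1.6.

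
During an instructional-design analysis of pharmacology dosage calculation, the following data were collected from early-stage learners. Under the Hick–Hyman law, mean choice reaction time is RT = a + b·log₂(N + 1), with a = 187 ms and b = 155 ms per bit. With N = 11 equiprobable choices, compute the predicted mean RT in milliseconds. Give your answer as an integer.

log₂(11 + 1) = log₂(12) = 3.5850.
RT = 187 + 155 × 3.5850 = 187 + 555.6750 = 742.6750 ms.
≈ 743 ms.

743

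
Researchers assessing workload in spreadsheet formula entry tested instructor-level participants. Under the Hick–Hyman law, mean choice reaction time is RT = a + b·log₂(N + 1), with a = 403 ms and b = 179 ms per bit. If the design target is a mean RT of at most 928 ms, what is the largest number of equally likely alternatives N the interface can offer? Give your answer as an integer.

6

Set 403 + 179·log₂(N + 1) ≤ 928.
log₂(N + 1) ≤ (928 − 403) / 179 = 2.9330.
N + 1 ≤ 2^2.9330 = 7.6370.
N ≤ 6.6370, so the largest integer N is 6.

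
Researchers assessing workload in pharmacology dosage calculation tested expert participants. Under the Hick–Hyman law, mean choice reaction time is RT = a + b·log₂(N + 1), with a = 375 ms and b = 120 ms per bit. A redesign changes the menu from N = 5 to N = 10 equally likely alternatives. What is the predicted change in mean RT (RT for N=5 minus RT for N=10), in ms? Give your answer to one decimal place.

RT(5) = 375 + 120·log₂(6) = 375 + 120·2.5850 = 685.2000 ms.
RT(10) = 375 + 120·log₂(11) = 375 + 120·3.4594 = 790.1280 ms.
Difference = 685.2000 − 790.1280 = -104.9280 ≈ -104.9 ms.

-104.9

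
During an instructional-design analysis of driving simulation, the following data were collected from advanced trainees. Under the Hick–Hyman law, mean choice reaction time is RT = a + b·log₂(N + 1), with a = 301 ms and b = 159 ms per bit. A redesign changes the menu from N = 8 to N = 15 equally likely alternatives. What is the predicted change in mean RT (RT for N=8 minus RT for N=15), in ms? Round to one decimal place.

RT(8) = 301 + 159·log₂(9) = 301 + 159·3.1699 = 805.0141 ms.
RT(15) = 301 + 159·log₂(16) = 301 + 159·4.0000 = 937.0000 ms.
Difference = 805.0141 − 937.0000 = -131.9859 ≈ -132.0 ms.

-132.0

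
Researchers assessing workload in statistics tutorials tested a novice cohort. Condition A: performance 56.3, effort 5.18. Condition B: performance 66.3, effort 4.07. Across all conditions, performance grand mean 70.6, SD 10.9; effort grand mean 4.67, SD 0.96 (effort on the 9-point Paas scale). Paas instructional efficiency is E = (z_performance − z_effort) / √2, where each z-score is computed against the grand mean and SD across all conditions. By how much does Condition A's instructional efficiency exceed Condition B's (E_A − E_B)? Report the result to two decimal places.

-1.47

Condition A: z_P = (56.3 − 70.6)/10.9 = -1.3119; z_E = (5.18 − 4.67)/0.96 = 0.5312; E_A = (-1.3119 − 0.5312)/√2 = -1.3033.
Condition B: z_P = (66.3 − 70.6)/10.9 = -0.3945; z_E = (4.07 − 4.67)/0.96 = -0.6250; E_B = (-0.3945 − (-0.6250))/√2 = 0.1630.
E_A − E_B = -1.3033 − 0.1630 = -1.4663 ≈ -1.47.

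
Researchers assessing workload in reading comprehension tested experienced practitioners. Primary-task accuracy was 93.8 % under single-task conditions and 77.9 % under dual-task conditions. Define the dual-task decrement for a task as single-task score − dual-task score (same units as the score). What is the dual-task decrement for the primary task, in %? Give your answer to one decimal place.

15.9

Decrement = 93.8 − 77.9 = 15.9000 % ≈ 15.9 %.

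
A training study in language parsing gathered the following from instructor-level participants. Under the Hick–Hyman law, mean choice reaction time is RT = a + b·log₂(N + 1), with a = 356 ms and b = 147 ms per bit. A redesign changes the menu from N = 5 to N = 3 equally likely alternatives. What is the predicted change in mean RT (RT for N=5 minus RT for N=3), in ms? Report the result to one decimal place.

RT(5) = 356 + 147·log₂(6) = 356 + 147·2.5850 = 735.9950 ms.
RT(3) = 356 + 147·log₂(4) = 356 + 147·2.0000 = 650.0000 ms.
Difference = 735.9950 − 650.0000 = 85.9950 ≈ 86.0 ms.

86.0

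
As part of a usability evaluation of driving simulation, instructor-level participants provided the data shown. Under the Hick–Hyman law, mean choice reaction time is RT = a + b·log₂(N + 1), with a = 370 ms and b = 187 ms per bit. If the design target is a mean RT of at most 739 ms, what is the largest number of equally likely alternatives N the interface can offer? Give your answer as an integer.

Set 370 + 187·log₂(N + 1) ≤ 739.
log₂(N + 1) ≤ (739 − 370) / 187 = 1.9733.
N + 1 ≤ 2^1.9733 = 3.9267.
N ≤ 2.9267, so the largest integer N is 2.

2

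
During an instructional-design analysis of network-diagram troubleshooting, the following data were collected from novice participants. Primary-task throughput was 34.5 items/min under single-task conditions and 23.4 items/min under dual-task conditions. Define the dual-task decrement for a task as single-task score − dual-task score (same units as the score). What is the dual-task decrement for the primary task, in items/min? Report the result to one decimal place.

11.1

Decrement = 34.5 − 23.4 = 11.1000 items/min ≈ 11.1 items/min.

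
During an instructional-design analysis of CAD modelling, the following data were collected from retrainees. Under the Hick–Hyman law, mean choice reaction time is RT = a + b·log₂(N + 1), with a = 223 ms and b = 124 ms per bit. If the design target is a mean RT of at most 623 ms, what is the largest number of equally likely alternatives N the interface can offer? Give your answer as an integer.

Set 223 + 124·log₂(N + 1) ≤ 623.
log₂(N + 1) ≤ (623 − 223) / 124 = 3.2258.
N + 1 ≤ 2^3.2258 = 9.3554.
N ≤ 8.3554, so the largest integer N is 8.

8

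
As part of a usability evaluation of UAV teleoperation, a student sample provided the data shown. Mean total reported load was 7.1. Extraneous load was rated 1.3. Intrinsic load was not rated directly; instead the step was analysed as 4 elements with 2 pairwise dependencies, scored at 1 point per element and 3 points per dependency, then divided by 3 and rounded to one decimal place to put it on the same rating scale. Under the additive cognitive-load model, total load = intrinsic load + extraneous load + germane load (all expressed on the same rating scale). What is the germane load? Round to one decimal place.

2.5

Intrinsic (element-interactivity): (4 × 1 + 2 × 3) / 3 = 10 / 3 = 3.3333 → 3.3.
germane load = total − intrinsic − extraneous
             = 7.1 − 3.3 − 1.3 = 2.5.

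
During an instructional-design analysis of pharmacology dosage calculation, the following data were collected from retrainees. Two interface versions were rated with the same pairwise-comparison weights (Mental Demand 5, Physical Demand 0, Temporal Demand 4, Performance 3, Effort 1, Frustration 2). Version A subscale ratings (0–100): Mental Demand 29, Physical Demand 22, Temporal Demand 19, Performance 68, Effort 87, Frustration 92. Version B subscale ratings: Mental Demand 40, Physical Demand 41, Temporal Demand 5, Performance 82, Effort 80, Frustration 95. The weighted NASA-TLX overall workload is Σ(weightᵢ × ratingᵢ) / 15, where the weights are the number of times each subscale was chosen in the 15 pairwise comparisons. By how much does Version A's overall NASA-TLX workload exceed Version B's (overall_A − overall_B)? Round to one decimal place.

Version A weighted sum = 5·29 + 0·22 + 4·19 + 3·68 + 1·87 + 2·92 = 145 + 0 + 76 + 204 + 87 + 184 = 696; overall_A = 696/15 = 46.4000.
Version B weighted sum = 5·40 + 0·41 + 4·5 + 3·82 + 1·80 + 2·95 = 200 + 0 + 20 + 246 + 80 + 190 = 736; overall_B = 736/15 = 49.0667.
Difference = 46.4000 − 49.0667 = -2.6667 ≈ -2.7.

-2.7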